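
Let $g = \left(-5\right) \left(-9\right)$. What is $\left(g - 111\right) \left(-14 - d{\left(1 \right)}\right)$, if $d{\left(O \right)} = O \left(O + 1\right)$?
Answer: $1056$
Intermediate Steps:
$g = 45$
$d{\left(O \right)} = O \left(1 + O\right)$
$\left(g - 111\right) \left(-14 - d{\left(1 \right)}\right) = \left(45 - 111\right) \left(-14 - 1 \left(1 + 1\right)\right) = - 66 \left(-14 - 1 \cdot 2\right) = - 66 \left(-14 - 2\right) = \left(-66\right) \left(-16\right) = 1056$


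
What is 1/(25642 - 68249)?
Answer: -1/42607 ≈ -2.3470e-5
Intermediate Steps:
1/(25642 - 68249) = 1/(-42607) = -1/42607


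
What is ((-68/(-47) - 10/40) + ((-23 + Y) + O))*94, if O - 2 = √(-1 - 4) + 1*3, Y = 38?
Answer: 3985/2 + 94*I*√5 ≈ 1992.5 + 210.19*I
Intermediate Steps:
O = 5 + I*√5 (O = 2 + (√(-1 - 4) + 1*3) = 2 + (√(-5) + 3) = 2 + (I*√5 + 3) = 2 + (3 + I*√5) = 5 + I*√5 ≈ 5.0 + 2.2361*I)
((-68/(-47) - 10/40) + ((-23 + Y) + O))*94 = ((-68/(-47) - 10/40) + ((-23 + 38) + (5 + I*√5)))*94 = ((-68*(-1/47) - 10*1/40) + (15 + (5 + I*√5)))*94 = ((68/47 - ¼) + (20 + I*√5))*94 = (225/188 + (20 + I*√5))*94 = (3985/188 + I*√5)*94 = 3985/2 + 94*I*√5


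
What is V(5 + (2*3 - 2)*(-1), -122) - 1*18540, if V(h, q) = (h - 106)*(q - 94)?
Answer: 4140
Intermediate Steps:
V(h, q) = (-106 + h)*(-94 + q)
V(5 + (2*3 - 2)*(-1), -122) - 1*18540 = (9964 - 106*(-122) - 94*(5 + (2*3 - 2)*(-1)) + (5 + (2*3 - 2)*(-1))*(-122)) - 1*18540 = (9964 + 12932 - 94*(5 + (6 - 2)*(-1)) + (5 + (6 - 2)*(-1))*(-122)) - 18540 = (9964 + 12932 - 94*(5 + 4*(-1)) + (5 + 4*(-1))*(-122)) - 18540 = (9964 + 12932 - 94*(5 - 4) + (5 - 4)*(-122)) - 18540 = (9964 + 12932 - 94*1 + 1*(-122)) - 18540 = (9964 + 12932 - 94 - 122) - 18540 = 22680 - 18540 = 4140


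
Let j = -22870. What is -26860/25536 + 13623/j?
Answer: -120270641/73001040 ≈ -1.6475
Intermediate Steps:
-26860/25536 + 13623/j = -26860/25536 + 13623/(-22870) = -26860*1/25536 + 13623*(-1/22870) = -6715/6384 - 13623/22870 = -120270641/73001040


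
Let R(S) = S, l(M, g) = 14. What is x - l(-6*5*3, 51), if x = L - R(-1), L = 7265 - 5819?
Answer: 1433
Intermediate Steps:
L = 1446
x = 1447 (x = 1446 - 1*(-1) = 1446 + 1 = 1447)
x - l(-6*5*3, 51) = 1447 - 1*14 = 1447 - 14 = 1433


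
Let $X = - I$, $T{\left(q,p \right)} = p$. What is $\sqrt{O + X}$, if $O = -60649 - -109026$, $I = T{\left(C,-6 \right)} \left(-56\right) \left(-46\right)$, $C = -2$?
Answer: $\sqrt{63833} \approx 252.65$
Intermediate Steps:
$I = -15456$ ($I = \left(-6\right) \left(-56\right) \left(-46\right) = 336 \left(-46\right) = -15456$)
$X = 15456$ ($X = \left(-1\right) \left(-15456\right) = 15456$)
$O = 48377$ ($O = -60649 + 109026 = 48377$)
$\sqrt{O + X} = \sqrt{48377 + 15456} = \sqrt{63833}$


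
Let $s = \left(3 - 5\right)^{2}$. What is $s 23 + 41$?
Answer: $133$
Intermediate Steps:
$s = 4$ ($s = \left(-2\right)^{2} = 4$)
$s 23 + 41 = 4 \cdot 23 + 41 = 92 + 41 = 133$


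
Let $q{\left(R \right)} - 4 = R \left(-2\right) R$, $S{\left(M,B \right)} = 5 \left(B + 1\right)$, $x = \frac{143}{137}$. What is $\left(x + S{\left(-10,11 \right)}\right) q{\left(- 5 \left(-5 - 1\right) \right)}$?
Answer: $- \frac{15019948}{137} \approx -1.0963 \cdot 10^{5}$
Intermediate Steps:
$x = \frac{143}{137}$ ($x = 143 \cdot \frac{1}{137} = \frac{143}{137} \approx 1.0438$)
$S{\left(M,B \right)} = 5 + 5 B$ ($S{\left(M,B \right)} = 5 \left(1 + B\right) = 5 + 5 B$)
$q{\left(R \right)} = 4 - 2 R^{2}$ ($q{\left(R \right)} = 4 + R \left(-2\right) R = 4 + - 2 R R = 4 - 2 R^{2}$)
$\left(x + S{\left(-10,11 \right)}\right) q{\left(- 5 \left(-5 - 1\right) \right)} = \left(\frac{143}{137} + \left(5 + 5 \cdot 11\right)\right) \left(4 - 2 \left(- 5 \left(-5 - 1\right)\right)^{2}\right) = \left(\frac{143}{137} + \left(5 + 55\right)\right) \left(4 - 2 \left(\left(-5\right) \left(-6\right)\right)^{2}\right) = \left(\frac{143}{137} + 60\right) \left(4 - 2 \cdot 30^{2}\right) = \frac{8363 \left(4 - 1800\right)}{137} = \frac{8363}{137} \left(-1796\right) = - \frac{15019948}{137}$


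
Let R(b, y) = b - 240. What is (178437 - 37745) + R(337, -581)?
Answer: 140789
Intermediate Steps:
R(b, y) = -240 + b
(178437 - 37745) + R(337, -581) = (178437 - 37745) + (-240 + 337) = 140692 + 97 = 140789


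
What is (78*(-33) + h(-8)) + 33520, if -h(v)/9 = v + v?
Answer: 31090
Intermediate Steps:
h(v) = -18*v (h(v) = -9*(v + v) = -18*v)
(78*(-33) + h(-8)) + 33520 = (78*(-33) - 18*(-8)) + 33520 = (-2574 + 144) + 33520 = -2430 + 33520 = 31090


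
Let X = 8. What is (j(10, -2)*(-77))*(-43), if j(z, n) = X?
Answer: 26488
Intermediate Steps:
j(z, n) = 8
(j(10, -2)*(-77))*(-43) = (8*(-77))*(-43) = -616*(-43) = 26488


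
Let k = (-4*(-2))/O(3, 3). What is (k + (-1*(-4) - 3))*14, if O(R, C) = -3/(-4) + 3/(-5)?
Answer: 2282/3 ≈ 760.67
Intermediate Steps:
O(R, C) = 3/20 (O(R, C) = -3*(-1/4) + 3*(-1/5) = 3/4 - 3/5 = 3/20)
k = 160/3 (k = (-4*(-2))/(3/20) = 8*(20/3) = 160/3 ≈ 53.333)
(k + (-1*(-4) - 3))*14 = (160/3 + (-1*(-4) - 3))*14 = (160/3 + (4 - 3))*14 = (160/3 + 1)*14 = (163/3)*14 = 2282/3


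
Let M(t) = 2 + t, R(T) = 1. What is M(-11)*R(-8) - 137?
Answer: -146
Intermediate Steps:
M(-11)*R(-8) - 137 = (2 - 11)*1 - 137 = -9*1 - 137 = -9 - 137 = -146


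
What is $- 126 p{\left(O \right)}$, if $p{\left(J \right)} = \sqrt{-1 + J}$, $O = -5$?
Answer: $- 126 i \sqrt{6} \approx - 308.64 i$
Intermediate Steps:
$- 126 p{\left(O \right)} = - 126 \sqrt{-1 - 5} = - 126 \sqrt{-6} = - 126 i \sqrt{6}$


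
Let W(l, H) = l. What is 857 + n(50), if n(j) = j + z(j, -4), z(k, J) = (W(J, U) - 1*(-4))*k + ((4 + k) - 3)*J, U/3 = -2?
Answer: 703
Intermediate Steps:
U = -6 (U = 3*(-2) = -6)
z(k, J) = J*(1 + k) + k*(4 + J) (z(k, J) = (J - 1*(-4))*k + ((4 + k) - 3)*J = (J + 4)*k + (1 + k)*J = (4 + J)*k + J*(1 + k) = k*(4 + J) + J*(1 + k) = J*(1 + k) + k*(4 + J))
n(j) = -4 - 3*j (n(j) = j + (-4 + 4*j + 2*(-4)*j) = j + (-4 + 4*j - 8*j) = j + (-4 - 4*j) = -4 - 3*j)
857 + n(50) = 857 + (-4 - 3*50) = 857 + (-4 - 150) = 857 - 154 = 703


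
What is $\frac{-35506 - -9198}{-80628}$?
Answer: $\frac{6577}{20157} \approx 0.32629$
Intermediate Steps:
$\frac{-35506 - -9198}{-80628} = \left(-35506 + 9198\right) \left(- \frac{1}{80628}\right) = \left(-26308\right) \left(- \frac{1}{80628}\right) = \frac{6577}{20157}$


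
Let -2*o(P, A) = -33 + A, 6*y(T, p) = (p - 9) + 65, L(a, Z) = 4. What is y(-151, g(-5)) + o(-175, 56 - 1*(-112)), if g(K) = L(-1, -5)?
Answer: -115/2 ≈ -57.500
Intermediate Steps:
g(K) = 4
y(T, p) = 28/3 + p/6 (y(T, p) = ((p - 9) + 65)/6 = ((-9 + p) + 65)/6 = (56 + p)/6 = 28/3 + p/6)
o(P, A) = 33/2 - A/2 (o(P, A) = -(-33 + A)/2 = 33/2 - A/2)
y(-151, g(-5)) + o(-175, 56 - 1*(-112)) = (28/3 + (⅙)*4) + (33/2 - (56 - 1*(-112))/2) = (28/3 + ⅔) + (33/2 - (56 + 112)/2) = 10 + (33/2 - ½*168) = 10 + (33/2 - 84) = 10 - 135/2 = -115/2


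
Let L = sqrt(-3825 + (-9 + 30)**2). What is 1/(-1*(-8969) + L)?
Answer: 8969/80446345 - 6*I*sqrt(94)/80446345 ≈ 0.00011149 - 7.2312e-7*I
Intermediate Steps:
L = 6*I*sqrt(94) (L = sqrt(-3825 + 21**2) = sqrt(-3825 + 441) = sqrt(-3384) = 6*I*sqrt(94) ≈ 58.172*I)
1/(-1*(-8969) + L) = 1/(-1*(-8969) + 6*I*sqrt(94)) = 1/(8969 + 6*I*sqrt(94))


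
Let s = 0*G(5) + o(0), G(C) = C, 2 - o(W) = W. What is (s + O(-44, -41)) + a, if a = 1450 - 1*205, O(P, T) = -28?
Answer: 1219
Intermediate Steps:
o(W) = 2 - W
a = 1245 (a = 1450 - 205 = 1245)
s = 2 (s = 0*5 + (2 - 1*0) = 0 + (2 + 0) = 0 + 2 = 2)
(s + O(-44, -41)) + a = (2 - 28) + 1245 = -26 + 1245 = 1219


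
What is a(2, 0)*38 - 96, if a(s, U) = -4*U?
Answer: -96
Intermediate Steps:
a(2, 0)*38 - 96 = -4*0*38 - 96 = 0*38 - 96 = 0 - 96 = -96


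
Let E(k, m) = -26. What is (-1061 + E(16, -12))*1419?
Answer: -1542453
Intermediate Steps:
(-1061 + E(16, -12))*1419 = (-1061 - 26)*1419 = -1087*1419 = -1542453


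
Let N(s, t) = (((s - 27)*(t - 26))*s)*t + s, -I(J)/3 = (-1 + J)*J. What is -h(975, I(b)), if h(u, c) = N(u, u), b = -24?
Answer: -855231683475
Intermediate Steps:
I(J) = -3*J*(-1 + J) (I(J) = -3*(-1 + J)*J = -3*J*(-1 + J))
N(s, t) = s + s*t*(-27 + s)*(-26 + t) (N(s, t) = (((-27 + s)*(-26 + t))*s)*t + s = (s*(-27 + s)*(-26 + t))*t + s = s*t*(-27 + s)*(-26 + t) + s = s + s*t*(-27 + s)*(-26 + t))
h(u, c) = u*(1 + u³ - 53*u² + 702*u) (h(u, c) = u*(1 - 27*u² + 702*u + u*u² - 26*u*u) = u*(1 - 27*u² + 702*u + u³ - 26*u²) = u*(1 + u³ - 53*u² + 702*u))
-h(975, I(b)) = -975*(1 + 975³ - 53*975² + 702*975) = -975*(1 + 926859375 - 53*950625 + 684450) = -975*(1 + 926859375 - 50383125 + 684450) = -975*877160701 = -1*855231683475 = -855231683475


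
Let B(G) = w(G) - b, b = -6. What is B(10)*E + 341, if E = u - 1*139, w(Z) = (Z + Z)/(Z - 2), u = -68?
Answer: -2837/2 ≈ -1418.5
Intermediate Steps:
w(Z) = 2*Z/(-2 + Z) (w(Z) = (2*Z)/(-2 + Z) = 2*Z/(-2 + Z))
E = -207 (E = -68 - 1*139 = -68 - 139 = -207)
B(G) = 6 + 2*G/(-2 + G) (B(G) = 2*G/(-2 + G) - 1*(-6) = 2*G/(-2 + G) + 6 = 6 + 2*G/(-2 + G))
B(10)*E + 341 = (4*(-3 + 2*10)/(-2 + 10))*(-207) + 341 = (4*(-3 + 20)/8)*(-207) + 341 = (4*(⅛)*17)*(-207) + 341 = (17/2)*(-207) + 341 = -3519/2 + 341 = -2837/2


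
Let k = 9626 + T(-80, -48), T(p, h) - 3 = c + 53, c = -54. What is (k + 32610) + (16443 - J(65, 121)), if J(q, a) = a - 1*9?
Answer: 58569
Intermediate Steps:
T(p, h) = 2 (T(p, h) = 3 + (-54 + 53) = 3 - 1 = 2)
J(q, a) = -9 + a (J(q, a) = a - 9 = -9 + a)
k = 9628 (k = 9626 + 2 = 9628)
(k + 32610) + (16443 - J(65, 121)) = (9628 + 32610) + (16443 - (-9 + 121)) = 42238 + (16443 - 1*112) = 42238 + (16443 - 112) = 42238 + 16331 = 58569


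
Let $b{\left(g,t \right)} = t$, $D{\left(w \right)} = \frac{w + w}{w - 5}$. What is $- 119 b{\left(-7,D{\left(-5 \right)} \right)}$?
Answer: $-119$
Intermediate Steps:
$D{\left(w \right)} = \frac{2 w}{-5 + w}$ ($D{\left(w \right)} = \frac{2 w}{w - 5} = \frac{2 w}{-5 + w}$)
$- 119 b{\left(-7,D{\left(-5 \right)} \right)} = - 119 \cdot 2 \left(-5\right) \frac{1}{-5 - 5} = - 119 \cdot 2 \left(-5\right) \frac{1}{-10} = - 119 \cdot 2 \left(-5\right) \left(- \frac{1}{10}\right) = \left(-119\right) 1 = -119$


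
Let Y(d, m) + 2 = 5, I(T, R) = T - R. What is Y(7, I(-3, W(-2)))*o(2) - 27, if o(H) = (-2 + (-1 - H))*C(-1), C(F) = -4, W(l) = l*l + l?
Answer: 33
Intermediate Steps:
W(l) = l + l**2 (W(l) = l**2 + l = l + l**2)
Y(d, m) = 3 (Y(d, m) = -2 + 5 = 3)
o(H) = 12 + 4*H (o(H) = (-2 + (-1 - H))*(-4) = (-3 - H)*(-4) = 12 + 4*H)
Y(7, I(-3, W(-2)))*o(2) - 27 = 3*(12 + 4*2) - 27 = 3*(12 + 8) - 27 = 3*20 - 27 = 60 - 27 = 33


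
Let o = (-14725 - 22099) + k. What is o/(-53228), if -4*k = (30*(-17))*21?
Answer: 68293/106456 ≈ 0.64151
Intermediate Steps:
k = 5355/2 (k = -30*(-17)*21/4 = -(-255)*21/2 = -¼*(-10710) = 5355/2 ≈ 2677.5)
o = -68293/2 (o = (-14725 - 22099) + 5355/2 = -36824 + 5355/2 = -68293/2 ≈ -34147.)
o/(-53228) = -68293/2/(-53228) = -68293/2*(-1/53228) = 68293/106456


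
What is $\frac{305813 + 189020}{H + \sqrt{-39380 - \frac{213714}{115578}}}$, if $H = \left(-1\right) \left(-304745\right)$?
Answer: $\frac{968273204078285}{596315408846378} - \frac{494833 i \sqrt{1623683747113}}{596315408846378} \approx 1.6238 - 0.0010574 i$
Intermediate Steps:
$H = 304745$
$\frac{305813 + 189020}{H + \sqrt{-39380 - \frac{213714}{115578}}} = \frac{305813 + 189020}{304745 + \sqrt{-39380 - \frac{213714}{115578}}} = \frac{494833}{304745 + \sqrt{-39380 - \frac{11873}{6421}}} = \frac{494833}{304745 + \sqrt{- \frac{252870853}{6421}}} = \frac{494833}{304745 + \frac{i \sqrt{1623683747113}}{6421}}$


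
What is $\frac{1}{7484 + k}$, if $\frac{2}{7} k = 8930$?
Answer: $\frac{1}{38739} \approx 2.5814 \cdot 10^{-5}$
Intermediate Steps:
$k = 31255$ ($k = \frac{7}{2} \cdot 8930 = 31255$)
$\frac{1}{7484 + k} = \frac{1}{7484 + 31255} = \frac{1}{38739}$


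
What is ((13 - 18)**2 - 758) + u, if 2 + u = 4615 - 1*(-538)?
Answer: 4418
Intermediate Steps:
u = 5151 (u = -2 + (4615 - 1*(-538)) = -2 + (4615 + 538) = -2 + 5153 = 5151)
((13 - 18)**2 - 758) + u = ((13 - 18)**2 - 758) + 5151 = ((-5)**2 - 758) + 5151 = (25 - 758) + 5151 = -733 + 5151 = 4418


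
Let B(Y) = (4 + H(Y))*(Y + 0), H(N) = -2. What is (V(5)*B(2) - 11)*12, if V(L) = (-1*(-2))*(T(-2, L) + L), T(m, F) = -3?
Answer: 60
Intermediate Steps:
B(Y) = 2*Y (B(Y) = (4 - 2)*(Y + 0) = 2*Y)
V(L) = -6 + 2*L (V(L) = (-1*(-2))*(-3 + L) = 2*(-3 + L) = -6 + 2*L)
(V(5)*B(2) - 11)*12 = ((-6 + 2*5)*(2*2) - 11)*12 = ((-6 + 10)*4 - 11)*12 = (4*4 - 11)*12 = (16 - 11)*12 = 5*12 = 60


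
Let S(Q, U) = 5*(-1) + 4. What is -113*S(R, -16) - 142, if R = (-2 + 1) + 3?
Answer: -29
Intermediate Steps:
R = 2 (R = -1 + 3 = 2)
S(Q, U) = -1 (S(Q, U) = -5 + 4 = -1)
-113*S(R, -16) - 142 = -113*(-1) - 142 = 113 - 142 = -29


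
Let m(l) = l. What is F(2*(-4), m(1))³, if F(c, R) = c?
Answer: -512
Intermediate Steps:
F(2*(-4), m(1))³ = (2*(-4))³ = (-8)³ = -512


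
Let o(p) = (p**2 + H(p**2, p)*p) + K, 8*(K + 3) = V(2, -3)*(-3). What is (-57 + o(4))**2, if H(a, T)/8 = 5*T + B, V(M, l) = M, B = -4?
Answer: 3493161/16 ≈ 2.1832e+5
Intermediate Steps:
H(a, T) = -32 + 40*T (H(a, T) = 8*(5*T - 4) = 8*(-4 + 5*T) = -32 + 40*T)
K = -15/4 (K = -3 + (2*(-3))/8 = -3 + (1/8)*(-6) = -3 - 3/4 = -15/4 ≈ -3.7500)
o(p) = -15/4 + p**2 + p*(-32 + 40*p) (o(p) = (p**2 + (-32 + 40*p)*p) - 15/4 = (p**2 + p*(-32 + 40*p)) - 15/4 = -15/4 + p**2 + p*(-32 + 40*p))
(-57 + o(4))**2 = (-57 + (-15/4 - 32*4 + 41*4**2))**2 = (-57 + (-15/4 - 128 + 41*16))**2 = (-57 + (-15/4 - 128 + 656))**2 = (-57 + 2097/4)**2 = (1869/4)**2 = 3493161/16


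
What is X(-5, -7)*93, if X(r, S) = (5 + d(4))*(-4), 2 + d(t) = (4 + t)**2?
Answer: -24924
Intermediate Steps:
d(t) = -2 + (4 + t)**2
X(r, S) = -268 (X(r, S) = (5 + (-2 + (4 + 4)**2))*(-4) = (5 + (-2 + 8**2))*(-4) = (5 + (-2 + 64))*(-4) = (5 + 62)*(-4) = 67*(-4) = -268)
X(-5, -7)*93 = -268*93 = -24924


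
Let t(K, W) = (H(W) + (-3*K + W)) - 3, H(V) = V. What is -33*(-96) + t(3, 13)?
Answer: 3182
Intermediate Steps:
t(K, W) = -3 - 3*K + 2*W (t(K, W) = (W + (-3*K + W)) - 3 = (W + (W - 3*K)) - 3 = (-3*K + 2*W) - 3 = -3 - 3*K + 2*W)
-33*(-96) + t(3, 13) = -33*(-96) + (-3 - 3*3 + 2*13) = 3168 + (-3 - 9 + 26) = 3168 + 14 = 3182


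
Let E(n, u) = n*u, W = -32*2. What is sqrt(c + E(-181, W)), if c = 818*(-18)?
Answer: 2*I*sqrt(785) ≈ 56.036*I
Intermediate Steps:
c = -14724
W = -64
sqrt(c + E(-181, W)) = sqrt(-14724 - 181*(-64)) = sqrt(-14724 + 11584) = sqrt(-3140) = 2*I*sqrt(785)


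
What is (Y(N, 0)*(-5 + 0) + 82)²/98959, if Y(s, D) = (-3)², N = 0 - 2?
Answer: 1369/98959 ≈ 0.013834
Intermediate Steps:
N = -2
Y(s, D) = 9
(Y(N, 0)*(-5 + 0) + 82)²/98959 = (9*(-5 + 0) + 82)²/98959 = (9*(-5) + 82)²*(1/98959) = (-45 + 82)²*(1/98959) = 37²*(1/98959) = 1369*(1/98959) = 1369/98959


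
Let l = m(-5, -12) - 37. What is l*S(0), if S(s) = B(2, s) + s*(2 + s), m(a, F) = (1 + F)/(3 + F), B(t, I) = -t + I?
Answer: 644/9 ≈ 71.556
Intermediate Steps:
B(t, I) = I - t
m(a, F) = (1 + F)/(3 + F)
l = -322/9 (l = (1 - 12)/(3 - 12) - 37 = -11/(-9) - 37 = -⅑*(-11) - 37 = 11/9 - 37 = -322/9 ≈ -35.778)
S(s) = -2 + s + s*(2 + s) (S(s) = (s - 1*2) + s*(2 + s) = (s - 2) + s*(2 + s) = (-2 + s) + s*(2 + s) = -2 + s + s*(2 + s))
l*S(0) = -322*(-2 + 0² + 3*0)/9 = -322*(-2 + 0 + 0)/9 = -322/9*(-2) = 644/9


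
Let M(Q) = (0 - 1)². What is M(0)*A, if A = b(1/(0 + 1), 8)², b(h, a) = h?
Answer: 1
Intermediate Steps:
A = 1 (A = (1/(0 + 1))² = (1/1)² = 1² = 1)
M(Q) = 1 (M(Q) = (-1)² = 1)
M(0)*A = 1*1 = 1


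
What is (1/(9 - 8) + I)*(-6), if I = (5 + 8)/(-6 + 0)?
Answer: 7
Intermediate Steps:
I = -13/6 (I = 13/(-6) = 13*(-1/6) = -13/6 ≈ -2.1667)
(1/(9 - 8) + I)*(-6) = (1/(9 - 8) - 13/6)*(-6) = (1/1 - 13/6)*(-6) = (1 - 13/6)*(-6) = -7/6*(-6) = 7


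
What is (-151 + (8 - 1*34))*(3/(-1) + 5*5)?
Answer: -3894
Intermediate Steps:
(-151 + (8 - 1*34))*(3/(-1) + 5*5) = (-151 + (8 - 34))*(3*(-1) + 25) = (-151 - 26)*(-3 + 25) = -177*22 = -3894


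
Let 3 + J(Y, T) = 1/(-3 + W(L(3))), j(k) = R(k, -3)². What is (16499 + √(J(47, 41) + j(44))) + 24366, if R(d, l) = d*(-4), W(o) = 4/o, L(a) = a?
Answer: 40865 + √774310/5 ≈ 41041.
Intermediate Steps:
R(d, l) = -4*d
j(k) = 16*k² (j(k) = (-4*k)² = 16*k²)
J(Y, T) = -18/5 (J(Y, T) = -3 + 1/(-3 + 4/3) = -3 + 1/(-5/3) = -3 - ⅗ = -18/5)
(16499 + √(J(47, 41) + j(44))) + 24366 = (16499 + √(-18/5 + 16*44²)) + 24366 = (16499 + √(-18/5 + 16*1936)) + 24366 = (16499 + √(-18/5 + 30976)) + 24366 = (16499 + √(154862/5)) + 24366 = (16499 + √774310/5) + 24366 = 40865 + √774310/5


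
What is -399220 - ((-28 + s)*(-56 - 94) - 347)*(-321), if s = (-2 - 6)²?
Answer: -2244007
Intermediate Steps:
s = 64 (s = (-8)² = 64)
-399220 - ((-28 + s)*(-56 - 94) - 347)*(-321) = -399220 - ((-28 + 64)*(-56 - 94) - 347)*(-321) = -399220 - (36*(-150) - 347)*(-321) = -399220 - (-5400 - 347)*(-321) = -399220 - (-5747)*(-321) = -399220 - 1*1844787 = -399220 - 1844787 = -2244007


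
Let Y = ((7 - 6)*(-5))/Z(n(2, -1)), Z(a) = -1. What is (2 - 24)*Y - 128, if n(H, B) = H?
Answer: -238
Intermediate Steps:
Y = 5 (Y = ((7 - 6)*(-5))/(-1) = (1*(-5))*(-1) = -5*(-1) = 5)
(2 - 24)*Y - 128 = (2 - 24)*5 - 128 = -22*5 - 128 = -110 - 128 = -238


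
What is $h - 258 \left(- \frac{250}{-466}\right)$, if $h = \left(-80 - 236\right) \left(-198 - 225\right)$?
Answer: $\frac{31112394}{233} \approx 1.3353 \cdot 10^{5}$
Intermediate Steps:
$h = 133668$ ($h = \left(-316\right) \left(-423\right) = 133668$)
$h - 258 \left(- \frac{250}{-466}\right) = 133668 - 258 \left(- \frac{250}{-466}\right) = 133668 - 258 \left(\left(-250\right) \left(- \frac{1}{466}\right)\right) = 133668 - \frac{32250}{233} = \frac{31112394}{233}$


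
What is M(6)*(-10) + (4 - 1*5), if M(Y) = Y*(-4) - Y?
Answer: 299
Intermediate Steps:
M(Y) = -5*Y (M(Y) = -4*Y - Y = -5*Y)
M(6)*(-10) + (4 - 1*5) = -5*6*(-10) + (4 - 1*5) = -30*(-10) + (4 - 5) = 300 - 1 = 299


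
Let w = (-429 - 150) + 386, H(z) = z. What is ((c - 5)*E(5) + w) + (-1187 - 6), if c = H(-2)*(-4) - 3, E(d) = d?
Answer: -1386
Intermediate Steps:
w = -193 (w = -579 + 386 = -193)
c = 5 (c = -2*(-4) - 3 = 8 - 3 = 5)
((c - 5)*E(5) + w) + (-1187 - 6) = ((5 - 5)*5 - 193) + (-1187 - 6) = (0*5 - 193) - 1193 = (0 - 193) - 1193 = -193 - 1193 = -1386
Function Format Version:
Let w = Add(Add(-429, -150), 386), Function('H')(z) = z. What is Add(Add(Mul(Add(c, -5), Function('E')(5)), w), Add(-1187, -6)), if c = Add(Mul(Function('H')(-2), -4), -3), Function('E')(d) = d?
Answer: -1386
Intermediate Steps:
w = -193 (w = Add(-579, 386) = -193)
c = 5 (c = Add(Mul(-2, -4), -3) = Add(8, -3) = 5)
Add(Add(Mul(Add(c, -5), Function('E')(5)), w), Add(-1187, -6)) = Add(Add(Mul(Add(5, -5), 5), -193), Add(-1187, -6)) = Add(Add(Mul(0, 5), -193), -1193) = Add(Add(0, -193), -1193) = Add(-193, -1193) = -1386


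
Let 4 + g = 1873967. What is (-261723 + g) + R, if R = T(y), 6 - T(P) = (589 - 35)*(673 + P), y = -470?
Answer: 1499784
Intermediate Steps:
g = 1873963 (g = -4 + 1873967 = 1873963)
T(P) = -372836 - 554*P (T(P) = 6 - (589 - 35)*(673 + P) = 6 - 554*(673 + P) = 6 - (372842 + 554*P) = 6 + (-372842 - 554*P) = -372836 - 554*P)
R = -112456 (R = -372836 - 554*(-470) = -372836 + 260380 = -112456)
(-261723 + g) + R = (-261723 + 1873963) - 112456 = 1612240 - 112456 = 1499784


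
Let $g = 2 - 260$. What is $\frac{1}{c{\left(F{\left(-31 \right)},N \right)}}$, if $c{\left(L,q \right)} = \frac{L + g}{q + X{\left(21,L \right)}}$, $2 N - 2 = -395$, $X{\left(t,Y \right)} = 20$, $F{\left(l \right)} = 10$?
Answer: $\frac{353}{496} \approx 0.71169$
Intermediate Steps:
$N = - \frac{393}{2}$ ($N = 1 + \frac{1}{2} \left(-395\right) = 1 - \frac{395}{2} = - \frac{393}{2} \approx -196.5$)
$g = -258$ ($g = 2 - 260 = -258$)
$c{\left(L,q \right)} = \frac{-258 + L}{20 + q}$ ($c{\left(L,q \right)} = \frac{L - 258}{q + 20} = \frac{-258 + L}{20 + q}$)
$\frac{1}{c{\left(F{\left(-31 \right)},N \right)}} = \frac{1}{\frac{1}{20 - \frac{393}{2}} \left(-258 + 10\right)} = \frac{1}{\frac{1}{- \frac{353}{2}} \left(-248\right)} = \frac{1}{\left(- \frac{2}{353}\right) \left(-248\right)} = \frac{1}{\frac{496}{353}} = \frac{353}{496}$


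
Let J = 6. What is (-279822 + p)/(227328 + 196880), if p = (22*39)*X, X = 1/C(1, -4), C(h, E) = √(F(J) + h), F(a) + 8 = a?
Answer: -139911/212104 - 429*I/212104 ≈ -0.65963 - 0.0020226*I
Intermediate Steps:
F(a) = -8 + a
C(h, E) = √(-2 + h) (C(h, E) = √((-8 + 6) + h) = √(-2 + h))
X = -I (X = 1/(√(-2 + 1)) = 1/(√(-1)) = 1/I = -I ≈ -1.0*I)
p = -858*I (p = (22*39)*(-I) = 858*(-I) = -858*I ≈ -858.0*I)
(-279822 + p)/(227328 + 196880) = (-279822 - 858*I)/(227328 + 196880) = (-279822 - 858*I)/424208 = (-279822 - 858*I)*(1/424208) = -139911/212104 - 429*I/212104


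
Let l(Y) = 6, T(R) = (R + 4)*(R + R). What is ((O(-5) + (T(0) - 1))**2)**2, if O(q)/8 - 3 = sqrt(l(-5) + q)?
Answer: 923521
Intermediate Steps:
T(R) = 2*R*(4 + R) (T(R) = (4 + R)*(2*R) = 2*R*(4 + R))
O(q) = 24 + 8*sqrt(6 + q)
((O(-5) + (T(0) - 1))**2)**2 = (((24 + 8*sqrt(6 - 5)) + (2*0*(4 + 0) - 1))**2)**2 = (((24 + 8*sqrt(1)) + (2*0*4 - 1))**2)**2 = (((24 + 8*1) + (0 - 1))**2)**2 = (((24 + 8) - 1)**2)**2 = ((32 - 1)**2)**2 = (31**2)**2 = 961**2 = 923521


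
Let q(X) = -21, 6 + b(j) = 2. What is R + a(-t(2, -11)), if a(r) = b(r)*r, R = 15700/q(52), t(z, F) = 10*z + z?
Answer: -13852/21 ≈ -659.62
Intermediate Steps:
b(j) = -4 (b(j) = -6 + 2 = -4)
t(z, F) = 11*z
R = -15700/21 (R = 15700/(-21) = 15700*(-1/21) = -15700/21 ≈ -747.62)
a(r) = -4*r
R + a(-t(2, -11)) = -15700/21 - (-4)*11*2 = -15700/21 - (-4)*22 = -15700/21 - 4*(-22) = -15700/21 + 88 = -13852/21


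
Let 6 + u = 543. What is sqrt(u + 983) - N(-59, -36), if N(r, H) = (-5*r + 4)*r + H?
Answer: 17677 + 4*sqrt(95) ≈ 17716.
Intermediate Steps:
u = 537 (u = -6 + 543 = 537)
N(r, H) = H + r*(4 - 5*r) (N(r, H) = (4 - 5*r)*r + H = r*(4 - 5*r) + H = H + r*(4 - 5*r))
sqrt(u + 983) - N(-59, -36) = sqrt(537 + 983) - (-36 - 5*(-59)**2 + 4*(-59)) = sqrt(1520) - (-36 - 5*3481 - 236) = 4*sqrt(95) - (-36 - 17405 - 236) = 4*sqrt(95) - 1*(-17677) = 4*sqrt(95) + 17677 = 17677 + 4*sqrt(95)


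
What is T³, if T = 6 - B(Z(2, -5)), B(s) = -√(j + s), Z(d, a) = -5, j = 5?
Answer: 216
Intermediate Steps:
B(s) = -√(5 + s)
T = 6 (T = 6 - (-1)*√(5 - 5) = 6 - (-1)*√0 = 6 - (-1)*0 = 6 - 1*0 = 6 + 0 = 6)
T³ = 6³ = 216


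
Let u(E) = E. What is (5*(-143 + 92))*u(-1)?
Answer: 255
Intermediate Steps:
(5*(-143 + 92))*u(-1) = (5*(-143 + 92))*(-1) = (5*(-51))*(-1) = -255*(-1) = 255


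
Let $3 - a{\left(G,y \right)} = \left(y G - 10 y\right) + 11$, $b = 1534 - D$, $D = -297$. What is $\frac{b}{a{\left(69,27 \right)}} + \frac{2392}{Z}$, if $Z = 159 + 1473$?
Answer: $\frac{105175}{326604} \approx 0.32203$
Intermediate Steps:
$Z = 1632$
$b = 1831$ ($b = 1534 - -297 = 1534 + 297 = 1831$)
$a{\left(G,y \right)} = -8 + 10 y - G y$ ($a{\left(G,y \right)} = 3 - \left(\left(y G - 10 y\right) + 11\right) = 3 - \left(\left(G y - 10 y\right) + 11\right) = 3 - \left(\left(- 10 y + G y\right) + 11\right) = 3 - \left(11 - 10 y + G y\right) = -8 + 10 y - G y$)
$\frac{b}{a{\left(69,27 \right)}} + \frac{2392}{Z} = \frac{1831}{-8 + 10 \cdot 27 - 69 \cdot 27} + \frac{2392}{1632} = \frac{1831}{-8 + 270 - 1863} + 2392 \cdot \frac{1}{1632} = \frac{1831}{-1601} + \frac{299}{204} = 1831 \left(- \frac{1}{1601}\right) + \frac{299}{204} = - \frac{1831}{1601} + \frac{299}{204} = \frac{105175}{326604}$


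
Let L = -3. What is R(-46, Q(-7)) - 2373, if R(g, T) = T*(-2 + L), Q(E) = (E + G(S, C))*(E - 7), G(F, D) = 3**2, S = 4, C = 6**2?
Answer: -2233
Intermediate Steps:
C = 36
G(F, D) = 9
Q(E) = (-7 + E)*(9 + E) (Q(E) = (E + 9)*(E - 7) = (9 + E)*(-7 + E) = (-7 + E)*(9 + E))
R(g, T) = -5*T (R(g, T) = T*(-2 - 3) = T*(-5) = -5*T)
R(-46, Q(-7)) - 2373 = -5*(-63 + (-7)**2 + 2*(-7)) - 2373 = -5*(-63 + 49 - 14) - 2373 = -5*(-28) - 2373 = 140 - 2373 = -2233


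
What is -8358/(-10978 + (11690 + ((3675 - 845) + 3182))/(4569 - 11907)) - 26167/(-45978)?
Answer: 2464131860167/1852321801074 ≈ 1.3303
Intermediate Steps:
-8358/(-10978 + (11690 + ((3675 - 845) + 3182))/(4569 - 11907)) - 26167/(-45978) = -8358/(-10978 + (11690 + (2830 + 3182))/(-7338)) - 26167*(-1/45978) = -8358/(-10978 + (11690 + 6012)*(-1/7338)) + 26167/45978 = -8358/(-10978 + 17702*(-1/7338)) + 26167/45978 = -8358/(-10978 - 8851/3669) + 26167/45978 = -8358/(-40287133/3669) + 26167/45978 = -8358*(-3669/40287133) + 26167/45978 = 30665502/40287133 + 26167/45978 = 2464131860167/1852321801074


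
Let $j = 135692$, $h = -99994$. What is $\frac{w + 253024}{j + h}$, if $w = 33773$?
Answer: $\frac{286797}{35698} \approx 8.034$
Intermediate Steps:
$\frac{w + 253024}{j + h} = \frac{33773 + 253024}{135692 - 99994} = \frac{286797}{35698}$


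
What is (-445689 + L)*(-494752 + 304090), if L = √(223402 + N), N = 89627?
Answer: 84975956118 - 571986*√34781 ≈ 8.4869e+10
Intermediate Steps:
L = 3*√34781 (L = √(223402 + 89627) = √313029 = 3*√34781 ≈ 559.49)
(-445689 + L)*(-494752 + 304090) = (-445689 + 3*√34781)*(-494752 + 304090) = (-445689 + 3*√34781)*(-190662) = 84975956118 - 571986*√34781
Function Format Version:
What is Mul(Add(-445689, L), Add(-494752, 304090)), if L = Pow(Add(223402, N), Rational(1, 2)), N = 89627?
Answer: Add(84975956118, Mul(-571986, Pow(34781, Rational(1, 2)))) ≈ 8.4869e+10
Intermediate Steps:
L = Mul(3, Pow(34781, Rational(1, 2))) (L = Pow(Add(223402, 89627), Rational(1, 2)) = Pow(313029, Rational(1, 2)) = Mul(3, Pow(34781, Rational(1, 2))) ≈ 559.49)
Mul(Add(-445689, L), Add(-494752, 304090)) = Mul(Add(-445689, Mul(3, Pow(34781, Rational(1, 2)))), Add(-494752, 304090)) = Mul(Add(-445689, Mul(3, Pow(34781, Rational(1, 2)))), -190662) = Add(84975956118, Mul(-571986, Pow(34781, Rational(1, 2))))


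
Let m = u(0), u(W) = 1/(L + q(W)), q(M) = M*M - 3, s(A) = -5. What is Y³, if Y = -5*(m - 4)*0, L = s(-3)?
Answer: 0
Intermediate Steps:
q(M) = -3 + M² (q(M) = M² - 3 = -3 + M²)
L = -5
u(W) = 1/(-8 + W²) (u(W) = 1/(-5 + (-3 + W²)) = 1/(-8 + W²))
m = -⅛ (m = 1/(-8 + 0²) = 1/(-8 + 0) = 1/(-8) = -⅛ ≈ -0.12500)
Y = 0 (Y = -5*(-⅛ - 4)*0 = -(-165)*0/8 = -5*0 = 0)
Y³ = 0³ = 0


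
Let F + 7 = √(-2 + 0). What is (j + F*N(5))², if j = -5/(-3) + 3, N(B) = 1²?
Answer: 31/9 - 14*I*√2/3 ≈ 3.4444 - 6.5997*I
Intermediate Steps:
N(B) = 1
j = 14/3 (j = -5*(-⅓) + 3 = 5/3 + 3 = 14/3 ≈ 4.6667)
F = -7 + I*√2 (F = -7 + √(-2 + 0) = -7 + √(-2) = -7 + I*√2 ≈ -7.0 + 1.4142*I)
(j + F*N(5))² = (14/3 + (-7 + I*√2)*1)² = (14/3 + (-7 + I*√2))² = (-7/3 + I*√2)²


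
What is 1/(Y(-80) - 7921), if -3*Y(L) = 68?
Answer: -3/23831 ≈ -0.00012589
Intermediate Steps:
Y(L) = -68/3 (Y(L) = -⅓*68 = -68/3)
1/(Y(-80) - 7921) = 1/(-68/3 - 7921) = 1/(-23831/3) = -3/23831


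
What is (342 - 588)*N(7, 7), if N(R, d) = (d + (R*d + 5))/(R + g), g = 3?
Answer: -7503/5 ≈ -1500.6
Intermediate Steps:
N(R, d) = (5 + d + R*d)/(3 + R) (N(R, d) = (d + (R*d + 5))/(R + 3) = (d + (5 + R*d))/(3 + R) = (5 + d + R*d)/(3 + R))
(342 - 588)*N(7, 7) = (342 - 588)*((5 + 7 + 7*7)/(3 + 7)) = -246*(5 + 7 + 49)/10 = -123*61/5 = -246*61/10 = -7503/5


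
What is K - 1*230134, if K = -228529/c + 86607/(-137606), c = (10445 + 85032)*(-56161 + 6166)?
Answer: -151162714341179804191/656844712059690 ≈ -2.3013e+5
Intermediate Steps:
c = -4773372615 (c = 95477*(-49995) = -4773372615)
K = -413376035105731/656844712059690 (K = -228529/(-4773372615) + 86607/(-137606) = -228529*(-1/4773372615) + 86607*(-1/137606) = 228529/4773372615 - 86607/137606 = -413376035105731/656844712059690 ≈ -0.62934)
K - 1*230134 = -413376035105731/656844712059690 - 1*230134 = -413376035105731/656844712059690 - 230134 = -151162714341179804191/656844712059690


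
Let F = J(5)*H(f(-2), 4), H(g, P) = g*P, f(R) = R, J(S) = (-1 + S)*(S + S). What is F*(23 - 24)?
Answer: 320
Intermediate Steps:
J(S) = 2*S*(-1 + S) (J(S) = (-1 + S)*(2*S) = 2*S*(-1 + S))
H(g, P) = P*g
F = -320 (F = (2*5*(-1 + 5))*(4*(-2)) = (2*5*4)*(-8) = 40*(-8) = -320)
F*(23 - 24) = -320*(23 - 24) = -320*(-1) = 320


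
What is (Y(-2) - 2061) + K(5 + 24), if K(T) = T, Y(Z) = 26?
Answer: -2006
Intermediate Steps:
(Y(-2) - 2061) + K(5 + 24) = (26 - 2061) + (5 + 24) = -2035 + 29 = -2006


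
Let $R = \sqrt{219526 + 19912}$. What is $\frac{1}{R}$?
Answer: $\frac{\sqrt{239438}}{239438} \approx 0.0020436$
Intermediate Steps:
$R = \sqrt{239438} \approx 489.32$
$\frac{1}{R} = \frac{1}{\sqrt{239438}} = \frac{\sqrt{239438}}{239438}$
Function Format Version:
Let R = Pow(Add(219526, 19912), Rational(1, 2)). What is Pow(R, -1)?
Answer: Mul(Rational(1, 239438), Pow(239438, Rational(1, 2))) ≈ 0.0020436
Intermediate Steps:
R = Pow(239438, Rational(1, 2)) ≈ 489.32
Pow(R, -1) = Pow(Pow(239438, Rational(1, 2)), -1) = Mul(Rational(1, 239438), Pow(239438, Rational(1, 2)))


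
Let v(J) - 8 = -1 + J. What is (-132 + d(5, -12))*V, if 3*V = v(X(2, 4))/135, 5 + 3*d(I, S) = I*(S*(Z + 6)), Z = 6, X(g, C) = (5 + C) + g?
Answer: -2242/135 ≈ -16.607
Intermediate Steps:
X(g, C) = 5 + C + g
v(J) = 7 + J (v(J) = 8 + (-1 + J) = 7 + J)
d(I, S) = -5/3 + 4*I*S (d(I, S) = -5/3 + (I*(S*(6 + 6)))/3 = -5/3 + (I*(S*12))/3 = -5/3 + (I*(12*S))/3 = -5/3 + (12*I*S)/3 = -5/3 + 4*I*S)
V = 2/45 (V = ((7 + (5 + 4 + 2))/135)/3 = ((7 + 11)*(1/135))/3 = (18*(1/135))/3 = (⅓)*(2/15) = 2/45 ≈ 0.044444)
(-132 + d(5, -12))*V = (-132 + (-5/3 + 4*5*(-12)))*(2/45) = (-132 + (-5/3 - 240))*(2/45) = (-132 - 725/3)*(2/45) = -1121/3*2/45 = -2242/135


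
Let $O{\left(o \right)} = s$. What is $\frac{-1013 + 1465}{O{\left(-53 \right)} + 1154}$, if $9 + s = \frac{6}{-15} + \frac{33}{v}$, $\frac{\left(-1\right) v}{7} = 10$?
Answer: $\frac{31640}{80089} \approx 0.39506$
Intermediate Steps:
$v = -70$ ($v = \left(-7\right) 10 = -70$)
$s = - \frac{691}{70}$ ($s = -9 + \left(\frac{6}{-15} + \frac{33}{-70}\right) = -9 + \left(6 \left(- \frac{1}{15}\right) + 33 \left(- \frac{1}{70}\right)\right) = -9 - \frac{61}{70} = - \frac{691}{70} \approx -9.8714$)
$O{\left(o \right)} = - \frac{691}{70}$
$\frac{-1013 + 1465}{O{\left(-53 \right)} + 1154} = \frac{-1013 + 1465}{- \frac{691}{70} + 1154} = \frac{452}{\frac{80089}{70}} = 452 \cdot \frac{70}{80089} = \frac{31640}{80089}$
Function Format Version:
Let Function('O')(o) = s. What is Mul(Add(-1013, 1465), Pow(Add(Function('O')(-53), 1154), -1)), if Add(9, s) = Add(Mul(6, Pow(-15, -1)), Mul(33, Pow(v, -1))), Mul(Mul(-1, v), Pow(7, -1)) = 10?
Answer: Rational(31640, 80089) ≈ 0.39506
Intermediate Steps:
v = -70 (v = Mul(-7, 10) = -70)
s = Rational(-691, 70) (s = Add(-9, Add(Mul(6, Pow(-15, -1)), Mul(33, Pow(-70, -1)))) = Add(-9, Add(Mul(6, Rational(-1, 15)), Mul(33, Rational(-1, 70)))) = Add(-9, Add(Rational(-2, 5), Rational(-33, 70))) = Add(-9, Rational(-61, 70)) = Rational(-691, 70) ≈ -9.8714)
Function('O')(o) = Rational(-691, 70)
Mul(Add(-1013, 1465), Pow(Add(Function('O')(-53), 1154), -1)) = Mul(Add(-1013, 1465), Pow(Add(Rational(-691, 70), 1154), -1)) = Mul(452, Pow(Rational(80089, 70), -1)) = Mul(452, Rational(70, 80089)) = Rational(31640, 80089)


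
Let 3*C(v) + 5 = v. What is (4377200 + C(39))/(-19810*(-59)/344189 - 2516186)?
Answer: -2259881987413/1299063561546 ≈ -1.7396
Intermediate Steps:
C(v) = -5/3 + v/3
(4377200 + C(39))/(-19810*(-59)/344189 - 2516186) = (4377200 + (-5/3 + (⅓)*39))/(-19810*(-59)/344189 - 2516186) = (4377200 + (-5/3 + 13))/(1168790*(1/344189) - 2516186) = (4377200 + 34/3)/(1168790/344189 - 2516186) = 13131634/(3*(-866042374364/344189)) = (13131634/3)*(-344189/866042374364) = -2259881987413/1299063561546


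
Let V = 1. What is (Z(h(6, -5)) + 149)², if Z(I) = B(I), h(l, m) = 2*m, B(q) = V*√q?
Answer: (149 + I*√10)² ≈ 22191.0 + 942.36*I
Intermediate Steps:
B(q) = √q (B(q) = 1*√q = √q)
Z(I) = √I
(Z(h(6, -5)) + 149)² = (√(2*(-5)) + 149)² = (√(-10) + 149)² = (I*√10 + 149)² = (149 + I*√10)²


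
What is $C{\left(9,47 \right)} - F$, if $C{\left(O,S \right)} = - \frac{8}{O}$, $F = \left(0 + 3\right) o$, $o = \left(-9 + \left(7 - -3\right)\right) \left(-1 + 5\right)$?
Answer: $- \frac{116}{9} \approx -12.889$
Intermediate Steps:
$o = 4$ ($o = \left(-9 + \left(7 + 3\right)\right) 4 = \left(-9 + 10\right) 4 = 1 \cdot 4 = 4$)
$F = 12$ ($F = \left(0 + 3\right) 4 = 3 \cdot 4 = 12$)
$C{\left(9,47 \right)} - F = - \frac{8}{9} - 12 = - \frac{116}{9}$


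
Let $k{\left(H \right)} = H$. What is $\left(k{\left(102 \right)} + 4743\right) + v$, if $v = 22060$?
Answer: $26905$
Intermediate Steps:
$\left(k{\left(102 \right)} + 4743\right) + v = \left(102 + 4743\right) + 22060 = 4845 + 22060 = 26905$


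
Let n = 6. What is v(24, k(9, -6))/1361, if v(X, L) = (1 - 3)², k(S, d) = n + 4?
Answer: 4/1361 ≈ 0.0029390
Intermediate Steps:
k(S, d) = 10 (k(S, d) = 6 + 4 = 10)
v(X, L) = 4 (v(X, L) = (-2)² = 4)
v(24, k(9, -6))/1361 = 4/1361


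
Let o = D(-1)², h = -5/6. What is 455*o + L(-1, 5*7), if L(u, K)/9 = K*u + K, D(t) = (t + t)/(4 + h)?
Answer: 65520/361 ≈ 181.50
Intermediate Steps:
h = -⅚ (h = -5*⅙ = -⅚ ≈ -0.83333)
D(t) = 12*t/19 (D(t) = (t + t)/(4 - ⅚) = (2*t)/(19/6) = (2*t)*(6/19) = 12*t/19)
L(u, K) = 9*K + 9*K*u (L(u, K) = 9*(K*u + K) = 9*(K + K*u) = 9*K + 9*K*u)
o = 144/361 (o = ((12/19)*(-1))² = (-12/19)² = 144/361 ≈ 0.39889)
455*o + L(-1, 5*7) = 455*(144/361) + 9*(5*7)*(1 - 1) = 65520/361 + 9*35*0 = 65520/361 + 0 = 65520/361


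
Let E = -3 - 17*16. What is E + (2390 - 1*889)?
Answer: 1226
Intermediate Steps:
E = -275 (E = -3 - 272 = -275)
E + (2390 - 1*889) = -275 + (2390 - 1*889) = -275 + (2390 - 889) = -275 + 1501 = 1226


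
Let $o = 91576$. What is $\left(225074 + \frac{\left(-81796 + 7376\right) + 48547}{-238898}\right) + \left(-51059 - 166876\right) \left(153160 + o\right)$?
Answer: $- \frac{12741939001389355}{238898} \approx -5.3336 \cdot 10^{10}$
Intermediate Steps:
$\left(225074 + \frac{\left(-81796 + 7376\right) + 48547}{-238898}\right) + \left(-51059 - 166876\right) \left(153160 + o\right) = \left(225074 + \frac{\left(-81796 + 7376\right) + 48547}{-238898}\right) + \left(-51059 - 166876\right) \left(153160 + 91576\right) = \left(225074 + \left(-74420 + 48547\right) \left(- \frac{1}{238898}\right)\right) - 53336540160 = \left(225074 - - \frac{25873}{238898}\right) - 53336540160 = \left(225074 + \frac{25873}{238898}\right) - 53336540160 = \frac{53769754325}{238898} - 53336540160 = - \frac{12741939001389355}{238898}$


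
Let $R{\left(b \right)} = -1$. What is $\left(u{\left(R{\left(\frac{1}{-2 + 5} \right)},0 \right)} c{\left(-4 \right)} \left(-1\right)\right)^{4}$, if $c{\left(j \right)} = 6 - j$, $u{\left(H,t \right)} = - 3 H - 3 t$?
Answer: $810000$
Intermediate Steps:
$\left(u{\left(R{\left(\frac{1}{-2 + 5} \right)},0 \right)} c{\left(-4 \right)} \left(-1\right)\right)^{4} = \left(\left(\left(-3\right) \left(-1\right) - 0\right) \left(6 - -4\right) \left(-1\right)\right)^{4} = \left(\left(3 + 0\right) \left(6 + 4\right) \left(-1\right)\right)^{4} = \left(3 \cdot 10 \left(-1\right)\right)^{4} = \left(30 \left(-1\right)\right)^{4} = \left(-30\right)^{4} = 810000$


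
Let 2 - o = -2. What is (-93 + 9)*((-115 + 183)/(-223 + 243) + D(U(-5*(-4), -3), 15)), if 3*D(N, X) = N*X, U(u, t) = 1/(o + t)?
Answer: -3528/5 ≈ -705.60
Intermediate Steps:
o = 4 (o = 2 - 1*(-2) = 2 + 2 = 4)
U(u, t) = 1/(4 + t)
D(N, X) = N*X/3 (D(N, X) = (N*X)/3 = N*X/3)
(-93 + 9)*((-115 + 183)/(-223 + 243) + D(U(-5*(-4), -3), 15)) = (-93 + 9)*((-115 + 183)/(-223 + 243) + (⅓)*15/(4 - 3)) = -84*(68/20 + (⅓)*15/1) = -84*(68*(1/20) + (⅓)*1*15) = -84*(17/5 + 5) = -84*42/5 = -3528/5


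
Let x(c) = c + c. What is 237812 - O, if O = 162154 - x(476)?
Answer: 76610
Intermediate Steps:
x(c) = 2*c
O = 161202 (O = 162154 - 2*476 = 162154 - 1*952 = 162154 - 952 = 161202)
237812 - O = 237812 - 1*161202 = 237812 - 161202 = 76610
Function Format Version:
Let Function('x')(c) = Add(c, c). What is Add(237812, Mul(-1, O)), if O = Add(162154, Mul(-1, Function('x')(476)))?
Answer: 76610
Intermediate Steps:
Function('x')(c) = Mul(2, c)
O = 161202 (O = Add(162154, Mul(-1, Mul(2, 476))) = Add(162154, Mul(-1, 952)) = Add(162154, -952) = 161202)
Add(237812, Mul(-1, O)) = Add(237812, Mul(-1, 161202)) = Add(237812, -161202) = 76610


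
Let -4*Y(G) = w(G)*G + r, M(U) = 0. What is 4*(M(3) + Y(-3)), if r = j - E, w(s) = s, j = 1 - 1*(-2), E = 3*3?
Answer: -3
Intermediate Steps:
E = 9
j = 3 (j = 1 + 2 = 3)
r = -6 (r = 3 - 1*9 = 3 - 9 = -6)
Y(G) = 3/2 - G**2/4 (Y(G) = -(G*G - 6)/4 = -(G**2 - 6)/4 = -(-6 + G**2)/4 = 3/2 - G**2/4)
4*(M(3) + Y(-3)) = 4*(0 + (3/2 - 1/4*(-3)**2)) = 4*(0 + (3/2 - 1/4*9)) = 4*(0 + (3/2 - 9/4)) = 4*(0 - 3/4) = 4*(-3/4) = -3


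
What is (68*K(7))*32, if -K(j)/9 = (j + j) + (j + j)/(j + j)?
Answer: -293760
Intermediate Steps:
K(j) = -9 - 18*j (K(j) = -9*((j + j) + (j + j)/(j + j)) = -9*(2*j + (2*j)/((2*j))) = -9*(2*j + (2*j)*(1/(2*j))) = -9*(2*j + 1) = -9*(1 + 2*j) = -9 - 18*j)
(68*K(7))*32 = (68*(-9 - 18*7))*32 = (68*(-9 - 126))*32 = (68*(-135))*32 = -9180*32 = -293760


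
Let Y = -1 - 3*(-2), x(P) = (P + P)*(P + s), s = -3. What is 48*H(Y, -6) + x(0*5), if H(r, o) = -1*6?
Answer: -288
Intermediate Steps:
x(P) = 2*P*(-3 + P) (x(P) = (P + P)*(P - 3) = (2*P)*(-3 + P) = 2*P*(-3 + P))
Y = 5 (Y = -1 + 6 = 5)
H(r, o) = -6
48*H(Y, -6) + x(0*5) = 48*(-6) + 2*(0*5)*(-3 + 0*5) = -288 + 2*0*(-3 + 0) = -288 + 2*0*(-3) = -288 + 0 = -288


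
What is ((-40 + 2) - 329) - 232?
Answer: -599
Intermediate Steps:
((-40 + 2) - 329) - 232 = (-38 - 329) - 232 = -367 - 232 = -599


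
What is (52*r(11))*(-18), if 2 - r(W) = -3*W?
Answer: -32760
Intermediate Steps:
r(W) = 2 + 3*W (r(W) = 2 - (-3)*W = 2 + 3*W)
(52*r(11))*(-18) = (52*(2 + 3*11))*(-18) = (52*(2 + 33))*(-18) = (52*35)*(-18) = 1820*(-18) = -32760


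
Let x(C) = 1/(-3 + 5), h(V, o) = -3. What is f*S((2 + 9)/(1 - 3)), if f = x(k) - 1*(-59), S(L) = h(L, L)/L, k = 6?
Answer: 357/11 ≈ 32.455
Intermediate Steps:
x(C) = ½ (x(C) = 1/2 = ½)
S(L) = -3/L
f = 119/2 (f = ½ - 1*(-59) = ½ + 59 = 119/2 ≈ 59.500)
f*S((2 + 9)/(1 - 3)) = 119*(-3*(1 - 3)/(2 + 9))/2 = 119*(-3/(11/(-2)))/2 = 119*(-3/(11*(-½)))/2 = 119*(-3/(-11/2))/2 = 119*(-3*(-2/11))/2 = (119/2)*(6/11) = 357/11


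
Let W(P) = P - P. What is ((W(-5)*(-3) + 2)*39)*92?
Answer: 7176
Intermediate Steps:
W(P) = 0
((W(-5)*(-3) + 2)*39)*92 = ((0*(-3) + 2)*39)*92 = ((0 + 2)*39)*92 = (2*39)*92 = 78*92 = 7176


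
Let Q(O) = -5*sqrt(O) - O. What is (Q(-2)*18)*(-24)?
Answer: -864 + 2160*I*sqrt(2) ≈ -864.0 + 3054.7*I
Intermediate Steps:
Q(O) = -O - 5*sqrt(O)
(Q(-2)*18)*(-24) = ((-1*(-2) - 5*I*sqrt(2))*18)*(-24) = ((2 - 5*I*sqrt(2))*18)*(-24) = (36 - 90*I*sqrt(2))*(-24) = -864 + 2160*I*sqrt(2)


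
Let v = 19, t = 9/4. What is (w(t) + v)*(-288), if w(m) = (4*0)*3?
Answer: -5472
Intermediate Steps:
t = 9/4 (t = 9*(¼) = 9/4 ≈ 2.2500)
w(m) = 0 (w(m) = 0*3 = 0)
(w(t) + v)*(-288) = (0 + 19)*(-288) = 19*(-288) = -5472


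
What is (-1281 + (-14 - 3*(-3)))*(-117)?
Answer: 150462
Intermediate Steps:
(-1281 + (-14 - 3*(-3)))*(-117) = (-1281 + (-14 + 9))*(-117) = (-1281 - 5)*(-117) = -1286*(-117) = 150462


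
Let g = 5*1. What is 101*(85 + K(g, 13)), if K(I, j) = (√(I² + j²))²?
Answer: 28179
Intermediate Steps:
g = 5
K(I, j) = I² + j²
101*(85 + K(g, 13)) = 101*(85 + (5² + 13²)) = 101*(85 + (25 + 169)) = 101*(85 + 194) = 101*279 = 28179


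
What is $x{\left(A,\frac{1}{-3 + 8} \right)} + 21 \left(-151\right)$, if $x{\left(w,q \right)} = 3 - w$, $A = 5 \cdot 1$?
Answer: $-3173$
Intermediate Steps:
$A = 5$
$x{\left(A,\frac{1}{-3 + 8} \right)} + 21 \left(-151\right) = \left(3 - 5\right) + 21 \left(-151\right) = \left(3 - 5\right) - 3171 = -2 - 3171 = -3173$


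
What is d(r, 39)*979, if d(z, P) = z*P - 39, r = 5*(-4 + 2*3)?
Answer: 343629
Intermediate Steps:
r = 10 (r = 5*(-4 + 6) = 5*2 = 10)
d(z, P) = -39 + P*z (d(z, P) = P*z - 39 = -39 + P*z)
d(r, 39)*979 = (-39 + 39*10)*979 = (-39 + 390)*979 = 351*979 = 343629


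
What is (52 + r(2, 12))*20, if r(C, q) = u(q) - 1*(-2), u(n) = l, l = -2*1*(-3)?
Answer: 1200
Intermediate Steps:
l = 6 (l = -2*(-3) = 6)
u(n) = 6
r(C, q) = 8 (r(C, q) = 6 - 1*(-2) = 6 + 2 = 8)
(52 + r(2, 12))*20 = (52 + 8)*20 = 60*20 = 1200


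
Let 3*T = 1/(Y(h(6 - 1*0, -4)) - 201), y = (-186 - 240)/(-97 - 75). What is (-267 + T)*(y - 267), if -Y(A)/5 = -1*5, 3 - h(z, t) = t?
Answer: 1069028591/15136 ≈ 70628.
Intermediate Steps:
h(z, t) = 3 - t
Y(A) = 25 (Y(A) = -(-5)*5 = -5*(-5) = 25)
y = 213/86 (y = -426/(-172) = -426*(-1/172) = 213/86 ≈ 2.4767)
T = -1/528 (T = 1/(3*(25 - 201)) = (⅓)/(-176) = (⅓)*(-1/176) = -1/528 ≈ -0.0018939)
(-267 + T)*(y - 267) = (-267 - 1/528)*(213/86 - 267) = -140977/528*(-22749/86) = 1069028591/15136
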